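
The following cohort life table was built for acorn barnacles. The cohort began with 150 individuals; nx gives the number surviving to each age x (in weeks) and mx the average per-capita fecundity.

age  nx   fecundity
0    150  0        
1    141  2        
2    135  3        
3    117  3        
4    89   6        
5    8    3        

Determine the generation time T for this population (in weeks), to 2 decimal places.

lx = nx/n0 = nx/150: 1, 0.94, 0.9, 0.78, 0.59333…, 0.05333…
lx·mx: 0, 1.88, 2.7, 2.34, 3.56…, 0.16… → R0 = 10.64…
x·lx·mx: 0, 1.88, 5.4, 7.02, 14.24…, 0.8… → Σ = 29.34…
T = 29.34… / 10.64… = 2.757519… → 2.76

2.76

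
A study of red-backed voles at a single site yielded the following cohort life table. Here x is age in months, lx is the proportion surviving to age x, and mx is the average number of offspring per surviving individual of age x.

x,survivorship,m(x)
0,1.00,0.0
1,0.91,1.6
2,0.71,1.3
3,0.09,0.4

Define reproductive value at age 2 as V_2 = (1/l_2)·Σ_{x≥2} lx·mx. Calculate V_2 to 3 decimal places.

lx·mx for x ≥ 2: 0.923, 0.036 → sum = 0.959
V_2 = 0.959 / l_2 = 0.959 / 0.71 = 1.350704… → 1.351

1.351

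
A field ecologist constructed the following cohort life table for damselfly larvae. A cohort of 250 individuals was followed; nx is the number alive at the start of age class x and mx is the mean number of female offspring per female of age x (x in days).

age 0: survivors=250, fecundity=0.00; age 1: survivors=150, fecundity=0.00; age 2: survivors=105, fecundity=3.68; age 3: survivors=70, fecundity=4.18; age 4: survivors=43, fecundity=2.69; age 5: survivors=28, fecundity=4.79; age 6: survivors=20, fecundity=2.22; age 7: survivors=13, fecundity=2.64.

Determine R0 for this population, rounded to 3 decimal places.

4.030

lx = nx/n0 = nx/250: 1, 0.6, 0.42, 0.28, 0.172, 0.112, 0.08, 0.052
lx·mx by age: 0, 0, 1.5456, 1.1704, 0.46268, 0.53648, 0.1776, 0.13728
R0 = Σ lx·mx = 4.03004 → 4.030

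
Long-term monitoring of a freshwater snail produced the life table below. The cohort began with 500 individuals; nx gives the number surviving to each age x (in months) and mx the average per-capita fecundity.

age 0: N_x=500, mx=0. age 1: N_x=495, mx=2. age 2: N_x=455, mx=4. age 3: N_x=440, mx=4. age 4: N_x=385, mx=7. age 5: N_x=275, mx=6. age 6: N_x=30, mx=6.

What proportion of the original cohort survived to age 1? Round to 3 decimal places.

0.990

l_1 = n_1/n_0 = 495/500 = 0.99 → 0.990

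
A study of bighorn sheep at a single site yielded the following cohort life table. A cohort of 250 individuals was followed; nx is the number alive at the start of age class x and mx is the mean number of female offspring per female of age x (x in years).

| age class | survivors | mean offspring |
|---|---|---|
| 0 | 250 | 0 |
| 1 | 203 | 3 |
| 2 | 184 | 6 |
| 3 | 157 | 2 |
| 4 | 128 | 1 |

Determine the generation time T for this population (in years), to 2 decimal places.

1.98

lx = nx/n0 = nx/250: 1, 0.812, 0.736, 0.628, 0.512
lx·mx: 0, 2.436, 4.416, 1.256, 0.512 → R0 = 8.62
x·lx·mx: 0, 2.436, 8.832, 3.768, 2.048 → Σ = 17.084
T = 17.084 / 8.62 = 1.981903… → 1.98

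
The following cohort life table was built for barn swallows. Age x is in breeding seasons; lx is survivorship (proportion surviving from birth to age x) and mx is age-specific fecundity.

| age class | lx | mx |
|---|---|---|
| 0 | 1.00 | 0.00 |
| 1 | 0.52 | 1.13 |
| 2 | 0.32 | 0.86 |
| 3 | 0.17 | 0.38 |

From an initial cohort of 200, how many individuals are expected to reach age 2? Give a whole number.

64

Expected survivors = N0 · l_2 = 200 × 0.32 = 64 → 64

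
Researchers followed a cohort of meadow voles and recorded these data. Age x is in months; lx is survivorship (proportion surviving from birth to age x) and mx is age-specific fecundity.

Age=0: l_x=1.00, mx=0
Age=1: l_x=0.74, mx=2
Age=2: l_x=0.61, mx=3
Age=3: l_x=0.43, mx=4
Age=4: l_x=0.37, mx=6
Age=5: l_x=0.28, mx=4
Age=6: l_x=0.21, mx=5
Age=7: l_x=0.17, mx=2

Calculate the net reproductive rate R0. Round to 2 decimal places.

9.76

lx·mx by age: 0, 1.48, 1.83, 1.72, 2.22, 1.12, 1.05, 0.34
R0 = Σ lx·mx = 9.76 → 9.76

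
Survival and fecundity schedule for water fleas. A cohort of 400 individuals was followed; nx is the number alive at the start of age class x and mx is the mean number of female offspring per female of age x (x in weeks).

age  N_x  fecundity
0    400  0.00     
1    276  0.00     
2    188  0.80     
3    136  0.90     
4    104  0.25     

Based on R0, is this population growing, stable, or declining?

lx = nx/n0 = nx/400: 1, 0.69, 0.47, 0.34, 0.26
R0 = Σ lx·mx = 0 + 0 + 0.376 + 0.306 + 0.065 = 0.747
R0 < 1, so the population is declining.

declining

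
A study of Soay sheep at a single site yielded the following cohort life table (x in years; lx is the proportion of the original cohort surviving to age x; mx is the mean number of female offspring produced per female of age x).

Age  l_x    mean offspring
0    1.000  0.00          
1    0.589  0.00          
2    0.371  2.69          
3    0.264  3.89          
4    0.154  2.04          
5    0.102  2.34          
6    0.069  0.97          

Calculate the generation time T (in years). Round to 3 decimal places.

2.998

lx·mx: 0, 0, 0.99799, 1.02696, 0.31416, 0.23868, 0.06693 → R0 = 2.64472
x·lx·mx: 0, 0, 1.99598, 3.08088, 1.25664, 1.1934, 0.40158 → Σ = 7.92848
T = 7.92848 / 2.64472 = 2.997852… → 2.998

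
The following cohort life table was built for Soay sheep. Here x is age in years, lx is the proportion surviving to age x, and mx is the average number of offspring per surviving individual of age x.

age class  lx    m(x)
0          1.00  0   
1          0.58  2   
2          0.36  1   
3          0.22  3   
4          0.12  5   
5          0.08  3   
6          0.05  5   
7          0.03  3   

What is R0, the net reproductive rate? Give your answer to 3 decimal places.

3.360

lx·mx by age: 0, 1.16, 0.36, 0.66, 0.6, 0.24, 0.25, 0.09
R0 = Σ lx·mx = 3.36 → 3.360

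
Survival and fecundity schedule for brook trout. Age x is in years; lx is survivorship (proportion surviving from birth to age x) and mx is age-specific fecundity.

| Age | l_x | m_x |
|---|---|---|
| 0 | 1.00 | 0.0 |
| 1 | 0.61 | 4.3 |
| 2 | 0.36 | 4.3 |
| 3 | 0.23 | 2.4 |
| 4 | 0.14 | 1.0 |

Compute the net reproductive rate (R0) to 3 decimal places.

lx·mx by age: 0, 2.623, 1.548, 0.552, 0.14
R0 = Σ lx·mx = 4.863 → 4.863

4.863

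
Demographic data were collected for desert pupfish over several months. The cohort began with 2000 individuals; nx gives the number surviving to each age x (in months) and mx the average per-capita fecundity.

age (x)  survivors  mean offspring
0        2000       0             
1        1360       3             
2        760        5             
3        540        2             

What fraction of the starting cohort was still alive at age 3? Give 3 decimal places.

0.270

l_3 = n_3/n_0 = 540/2000 = 0.27 → 0.270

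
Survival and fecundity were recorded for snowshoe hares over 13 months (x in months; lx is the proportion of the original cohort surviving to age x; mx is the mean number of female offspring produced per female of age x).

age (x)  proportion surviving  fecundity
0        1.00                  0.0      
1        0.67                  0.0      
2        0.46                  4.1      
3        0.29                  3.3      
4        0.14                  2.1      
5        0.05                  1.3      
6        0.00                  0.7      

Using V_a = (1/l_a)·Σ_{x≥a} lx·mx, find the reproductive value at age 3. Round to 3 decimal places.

lx·mx for x ≥ 3: 0.957, 0.294, 0.065, 0 → sum = 1.316
V_3 = 1.316 / l_3 = 1.316 / 0.29 = 4.537931… → 4.538

4.538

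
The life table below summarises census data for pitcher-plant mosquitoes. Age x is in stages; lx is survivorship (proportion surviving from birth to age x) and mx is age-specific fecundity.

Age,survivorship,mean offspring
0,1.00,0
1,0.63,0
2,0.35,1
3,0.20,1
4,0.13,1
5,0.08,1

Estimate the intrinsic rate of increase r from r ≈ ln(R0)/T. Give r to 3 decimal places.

-0.094

R0 = Σ lx·mx = 0 + 0 + 0.35 + 0.2 + 0.13 + 0.08 = 0.76
Σ x·lx·mx = 2.22; T = 2.22/0.76 = 2.92105…
r ≈ ln(R0)/T = ln(0.76)/2.92105… = -0.09395… → -0.094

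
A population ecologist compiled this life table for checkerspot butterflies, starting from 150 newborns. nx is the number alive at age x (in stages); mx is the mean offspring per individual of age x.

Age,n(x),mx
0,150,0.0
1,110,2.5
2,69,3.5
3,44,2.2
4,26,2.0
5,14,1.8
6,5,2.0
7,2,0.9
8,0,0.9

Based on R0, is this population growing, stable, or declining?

lx = nx/n0 = nx/150: 1, 0.73333…, 0.46, 0.29333…, 0.17333…, 0.09333…, 0.03333…, 0.01333…, 0
R0 = Σ lx·mx = 0 + 1.833333… + 1.61 + 0.645333… + 0.346667… + 0.168… + 0.066667… + 0.012… + 0 = 4.682…
R0 > 1, so the population is growing.

growing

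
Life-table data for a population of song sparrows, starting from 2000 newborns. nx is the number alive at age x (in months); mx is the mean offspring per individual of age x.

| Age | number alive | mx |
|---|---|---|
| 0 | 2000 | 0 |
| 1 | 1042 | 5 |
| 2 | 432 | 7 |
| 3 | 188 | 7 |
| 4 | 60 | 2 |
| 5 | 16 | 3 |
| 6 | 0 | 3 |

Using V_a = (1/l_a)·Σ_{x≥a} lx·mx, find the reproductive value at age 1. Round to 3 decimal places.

9.326

lx = nx/n0 = nx/2000: 1, 0.521, 0.216, 0.094, 0.03, 0.008, 0
lx·mx for x ≥ 1: 2.605, 1.512, 0.658, 0.06, 0.024, 0 → sum = 4.859
V_1 = 4.859 / l_1 = 4.859 / 0.521 = 9.326296… → 9.326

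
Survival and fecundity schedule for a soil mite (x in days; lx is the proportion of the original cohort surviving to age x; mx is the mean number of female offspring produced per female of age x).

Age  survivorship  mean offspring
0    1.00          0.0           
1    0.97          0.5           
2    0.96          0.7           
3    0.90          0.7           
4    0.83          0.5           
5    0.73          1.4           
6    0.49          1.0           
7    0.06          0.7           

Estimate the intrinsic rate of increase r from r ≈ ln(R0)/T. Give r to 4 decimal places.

R0 = Σ lx·mx = 0 + 0.485 + 0.672 + 0.63 + 0.415 + 1.022 + 0.49 + 0.042 = 3.756
Σ x·lx·mx = 13.723; T = 13.723/3.756 = 3.65362…
r ≈ ln(R0)/T = ln(3.756)/3.65362… = 0.362204… → 0.3622

0.3622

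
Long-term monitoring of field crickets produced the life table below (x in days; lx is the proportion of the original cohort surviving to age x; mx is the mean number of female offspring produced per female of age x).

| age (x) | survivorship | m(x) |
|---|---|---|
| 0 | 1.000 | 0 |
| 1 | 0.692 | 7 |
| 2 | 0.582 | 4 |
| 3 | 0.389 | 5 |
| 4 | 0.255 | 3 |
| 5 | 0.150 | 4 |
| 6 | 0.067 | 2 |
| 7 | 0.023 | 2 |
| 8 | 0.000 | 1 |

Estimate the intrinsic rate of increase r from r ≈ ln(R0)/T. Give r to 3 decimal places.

1.120

R0 = Σ lx·mx = 0 + 4.844 + 2.328 + 1.945 + 0.765 + 0.6 + 0.134 + 0.046 + 0 = 10.662
Σ x·lx·mx = 22.521; T = 22.521/10.662 = 2.11227…
r ≈ ln(R0)/T = ln(10.662)/2.11227… = 1.12045… → 1.120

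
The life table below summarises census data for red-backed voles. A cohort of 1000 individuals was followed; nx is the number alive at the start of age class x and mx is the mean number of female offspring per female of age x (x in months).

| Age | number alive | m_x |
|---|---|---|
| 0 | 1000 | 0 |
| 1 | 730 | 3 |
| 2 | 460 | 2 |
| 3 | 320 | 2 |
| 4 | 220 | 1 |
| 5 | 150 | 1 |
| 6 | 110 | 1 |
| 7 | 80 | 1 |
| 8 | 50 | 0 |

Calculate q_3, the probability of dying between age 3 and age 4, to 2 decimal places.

0.31

lx = nx/n0 = nx/1000: 1, 0.73, 0.46, 0.32, 0.22, 0.15, 0.11, 0.08, 0.05
q_3 = (l_3 − l_4) / l_3 = (0.32 − 0.22) / 0.32
     = 0.1 / 0.32 = 0.3125 → 0.31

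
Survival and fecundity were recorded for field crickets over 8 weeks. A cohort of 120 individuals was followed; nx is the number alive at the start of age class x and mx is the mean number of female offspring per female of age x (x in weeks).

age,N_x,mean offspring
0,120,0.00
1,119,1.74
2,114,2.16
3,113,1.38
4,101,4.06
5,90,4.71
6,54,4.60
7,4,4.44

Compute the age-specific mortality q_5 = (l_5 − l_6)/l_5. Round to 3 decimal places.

0.400

lx = nx/n0 = nx/120: 1, 0.99167…, 0.95, 0.94167…, 0.84167…, 0.75, 0.45, 0.03333…
q_5 = (l_5 − l_6) / l_5 = (0.75 − 0.45) / 0.75
     = 0.3 / 0.75 = 0.4 → 0.400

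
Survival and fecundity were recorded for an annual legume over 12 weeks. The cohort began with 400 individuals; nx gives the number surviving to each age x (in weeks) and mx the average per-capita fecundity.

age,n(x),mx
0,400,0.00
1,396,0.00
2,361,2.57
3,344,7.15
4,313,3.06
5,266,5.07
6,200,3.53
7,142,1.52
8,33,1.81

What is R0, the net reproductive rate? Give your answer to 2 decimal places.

16.69

lx = nx/n0 = nx/400: 1, 0.99, 0.9025, 0.86, 0.7825, 0.665, 0.5, 0.355, 0.0825
lx·mx by age: 0, 0, 2.319425, 6.149, 2.39445, 3.37155, 1.765, 0.5396, 0.149325
R0 = Σ lx·mx = 16.68835 → 16.69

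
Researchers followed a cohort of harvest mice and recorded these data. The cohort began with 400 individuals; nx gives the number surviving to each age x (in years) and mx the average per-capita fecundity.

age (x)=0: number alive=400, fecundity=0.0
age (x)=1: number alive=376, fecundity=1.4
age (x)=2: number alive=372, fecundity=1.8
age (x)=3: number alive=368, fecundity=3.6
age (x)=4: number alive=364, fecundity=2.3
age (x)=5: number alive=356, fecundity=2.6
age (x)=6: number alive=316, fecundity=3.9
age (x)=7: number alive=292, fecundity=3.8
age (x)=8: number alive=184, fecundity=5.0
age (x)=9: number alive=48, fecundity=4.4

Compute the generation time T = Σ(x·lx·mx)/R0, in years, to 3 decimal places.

4.930

lx = nx/n0 = nx/400: 1, 0.94, 0.93, 0.92, 0.91, 0.89, 0.79, 0.73, 0.46, 0.12
lx·mx: 0, 1.316, 1.674, 3.312, 2.093, 2.314, 3.081, 2.774, 2.3, 0.528 → R0 = 19.392
x·lx·mx: 0, 1.316, 3.348, 9.936, 8.372, 11.57, 18.486, 19.418, 18.4, 4.752 → Σ = 95.598
T = 95.598 / 19.392 = 4.929765… → 4.930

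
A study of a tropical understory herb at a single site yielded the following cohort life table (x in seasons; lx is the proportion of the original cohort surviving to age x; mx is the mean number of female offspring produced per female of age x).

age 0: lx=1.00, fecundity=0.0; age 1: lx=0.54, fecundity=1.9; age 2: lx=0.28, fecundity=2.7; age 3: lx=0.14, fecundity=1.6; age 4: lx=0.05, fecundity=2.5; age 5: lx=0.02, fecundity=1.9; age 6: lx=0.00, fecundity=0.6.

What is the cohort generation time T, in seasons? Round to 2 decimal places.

lx·mx: 0, 1.026, 0.756, 0.224, 0.125, 0.038, 0 → R0 = 2.169
x·lx·mx: 0, 1.026, 1.512, 0.672, 0.5, 0.19, 0 → Σ = 3.9
T = 3.9 / 2.169 = 1.798064… → 1.80

1.80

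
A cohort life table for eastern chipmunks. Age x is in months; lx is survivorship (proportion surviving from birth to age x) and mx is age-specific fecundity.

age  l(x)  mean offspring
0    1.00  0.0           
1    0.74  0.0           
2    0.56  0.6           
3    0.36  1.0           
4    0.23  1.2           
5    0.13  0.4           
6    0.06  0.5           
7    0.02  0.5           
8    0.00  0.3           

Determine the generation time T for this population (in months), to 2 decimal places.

lx·mx: 0, 0, 0.336, 0.36, 0.276, 0.052, 0.03, 0.01, 0 → R0 = 1.064
x·lx·mx: 0, 0, 0.672, 1.08, 1.104, 0.26, 0.18, 0.07, 0 → Σ = 3.366
T = 3.366 / 1.064 = 3.163534… → 3.16

3.16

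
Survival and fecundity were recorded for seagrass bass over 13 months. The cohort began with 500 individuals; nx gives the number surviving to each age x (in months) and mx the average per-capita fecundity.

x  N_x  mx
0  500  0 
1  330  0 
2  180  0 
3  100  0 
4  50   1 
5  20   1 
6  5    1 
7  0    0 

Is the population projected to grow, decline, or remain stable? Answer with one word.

lx = nx/n0 = nx/500: 1, 0.66, 0.36, 0.2, 0.1, 0.04, 0.01, 0
R0 = Σ lx·mx = 0 + 0 + 0 + 0 + 0.1 + 0.04 + 0.01 + 0 = 0.15
R0 < 1, so the population is declining.

declining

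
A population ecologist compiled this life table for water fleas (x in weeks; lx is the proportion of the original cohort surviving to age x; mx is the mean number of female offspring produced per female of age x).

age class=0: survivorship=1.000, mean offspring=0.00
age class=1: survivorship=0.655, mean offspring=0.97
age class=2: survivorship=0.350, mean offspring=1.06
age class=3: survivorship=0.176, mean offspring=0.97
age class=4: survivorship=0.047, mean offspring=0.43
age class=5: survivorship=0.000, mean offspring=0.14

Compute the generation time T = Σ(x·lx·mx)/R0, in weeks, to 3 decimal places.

lx·mx: 0, 0.63535, 0.371, 0.17072, 0.02021, 0 → R0 = 1.19728
x·lx·mx: 0, 0.63535, 0.742, 0.51216, 0.08084, 0 → Σ = 1.97035
T = 1.97035 / 1.19728 = 1.645689… → 1.646

1.646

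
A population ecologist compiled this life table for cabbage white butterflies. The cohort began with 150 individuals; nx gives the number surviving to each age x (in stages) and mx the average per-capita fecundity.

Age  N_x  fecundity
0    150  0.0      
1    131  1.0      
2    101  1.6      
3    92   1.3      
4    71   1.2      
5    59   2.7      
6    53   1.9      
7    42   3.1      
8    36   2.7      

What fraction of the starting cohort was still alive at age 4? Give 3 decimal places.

0.473

l_4 = n_4/n_0 = 71/150 = 0.473333… → 0.473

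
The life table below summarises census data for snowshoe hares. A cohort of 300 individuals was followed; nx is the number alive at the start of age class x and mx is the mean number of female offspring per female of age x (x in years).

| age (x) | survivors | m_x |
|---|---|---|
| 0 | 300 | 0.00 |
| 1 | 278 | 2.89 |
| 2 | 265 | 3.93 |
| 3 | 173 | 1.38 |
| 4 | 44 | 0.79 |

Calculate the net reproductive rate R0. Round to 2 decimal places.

7.06

lx = nx/n0 = nx/300: 1, 0.92667…, 0.88333…, 0.57667…, 0.14667…
lx·mx by age: 0, 2.678067…, 3.4715…, 0.7958…, 0.115867…
R0 = Σ lx·mx = 7.061233… → 7.06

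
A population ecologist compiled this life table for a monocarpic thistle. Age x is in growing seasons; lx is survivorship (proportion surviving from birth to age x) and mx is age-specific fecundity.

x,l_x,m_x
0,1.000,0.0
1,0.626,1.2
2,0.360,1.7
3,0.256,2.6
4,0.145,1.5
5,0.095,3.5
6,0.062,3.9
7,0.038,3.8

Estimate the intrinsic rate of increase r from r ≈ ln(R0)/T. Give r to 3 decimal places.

0.359

R0 = Σ lx·mx = 0 + 0.7512 + 0.612 + 0.6656 + 0.2175 + 0.3325 + 0.2418 + 0.1444 = 2.965
Σ x·lx·mx = 8.9661; T = 8.9661/2.965 = 3.02398…
r ≈ ln(R0)/T = ln(2.965)/3.02398… = 0.35942… → 0.359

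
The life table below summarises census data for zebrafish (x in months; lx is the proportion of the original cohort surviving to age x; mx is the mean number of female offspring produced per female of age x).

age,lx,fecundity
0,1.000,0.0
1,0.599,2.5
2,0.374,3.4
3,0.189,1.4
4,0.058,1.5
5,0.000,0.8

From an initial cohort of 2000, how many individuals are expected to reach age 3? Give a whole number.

378

Expected survivors = N0 · l_3 = 2000 × 0.189 = 378 → 378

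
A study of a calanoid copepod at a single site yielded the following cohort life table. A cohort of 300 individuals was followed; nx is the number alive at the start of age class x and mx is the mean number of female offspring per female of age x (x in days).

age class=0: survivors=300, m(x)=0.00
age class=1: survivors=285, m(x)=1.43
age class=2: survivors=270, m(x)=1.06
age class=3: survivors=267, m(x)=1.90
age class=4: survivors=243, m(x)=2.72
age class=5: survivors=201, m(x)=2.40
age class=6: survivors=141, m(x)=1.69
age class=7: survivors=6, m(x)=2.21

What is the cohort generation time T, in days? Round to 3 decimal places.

3.498

lx = nx/n0 = nx/300: 1, 0.95, 0.9, 0.89, 0.81, 0.67, 0.47, 0.02
lx·mx: 0, 1.3585, 0.954, 1.691, 2.2032, 1.608, 0.7943, 0.0442 → R0 = 8.6532
x·lx·mx: 0, 1.3585, 1.908, 5.073, 8.8128, 8.04, 4.7658, 0.3094 → Σ = 30.2675
T = 30.2675 / 8.6532 = 3.497839… → 3.498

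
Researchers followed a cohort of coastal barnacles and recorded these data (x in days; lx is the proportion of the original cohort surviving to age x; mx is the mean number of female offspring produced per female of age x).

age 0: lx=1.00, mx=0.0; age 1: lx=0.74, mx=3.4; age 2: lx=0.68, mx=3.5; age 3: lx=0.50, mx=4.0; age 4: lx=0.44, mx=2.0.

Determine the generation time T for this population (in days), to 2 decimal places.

lx·mx: 0, 2.516, 2.38, 2, 0.88 → R0 = 7.776
x·lx·mx: 0, 2.516, 4.76, 6, 3.52 → Σ = 16.796
T = 16.796 / 7.776 = 2.159979… → 2.16

2.16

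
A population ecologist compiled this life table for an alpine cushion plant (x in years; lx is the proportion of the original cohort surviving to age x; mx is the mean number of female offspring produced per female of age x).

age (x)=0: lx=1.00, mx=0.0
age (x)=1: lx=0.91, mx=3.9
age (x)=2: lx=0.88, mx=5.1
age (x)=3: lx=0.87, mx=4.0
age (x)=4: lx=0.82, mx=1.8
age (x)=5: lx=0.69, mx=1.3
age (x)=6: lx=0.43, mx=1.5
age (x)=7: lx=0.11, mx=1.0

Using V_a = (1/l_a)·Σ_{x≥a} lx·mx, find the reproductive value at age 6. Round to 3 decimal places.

1.756

lx·mx for x ≥ 6: 0.645, 0.11 → sum = 0.755
V_6 = 0.755 / l_6 = 0.755 / 0.43 = 1.755814… → 1.756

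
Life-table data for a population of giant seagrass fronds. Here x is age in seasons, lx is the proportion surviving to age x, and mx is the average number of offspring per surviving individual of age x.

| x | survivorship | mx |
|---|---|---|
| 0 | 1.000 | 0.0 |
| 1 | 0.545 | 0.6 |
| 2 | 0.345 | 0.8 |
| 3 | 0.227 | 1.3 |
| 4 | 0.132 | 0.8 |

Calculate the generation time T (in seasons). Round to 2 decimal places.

2.18

lx·mx: 0, 0.327, 0.276, 0.2951, 0.1056 → R0 = 1.0037
x·lx·mx: 0, 0.327, 0.552, 0.8853, 0.4224 → Σ = 2.1867
T = 2.1867 / 1.0037 = 2.178639… → 2.18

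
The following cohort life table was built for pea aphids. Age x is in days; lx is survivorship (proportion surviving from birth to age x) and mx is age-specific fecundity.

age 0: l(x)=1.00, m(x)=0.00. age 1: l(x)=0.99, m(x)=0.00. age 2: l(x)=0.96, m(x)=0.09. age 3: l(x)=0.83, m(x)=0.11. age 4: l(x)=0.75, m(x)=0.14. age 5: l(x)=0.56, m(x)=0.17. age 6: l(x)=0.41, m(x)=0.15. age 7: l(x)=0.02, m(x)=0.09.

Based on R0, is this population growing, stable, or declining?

declining

R0 = Σ lx·mx = 0 + 0 + 0.0864 + 0.0913 + 0.105 + 0.0952 + 0.0615 + 0.0018 = 0.4412
R0 < 1, so the population is declining.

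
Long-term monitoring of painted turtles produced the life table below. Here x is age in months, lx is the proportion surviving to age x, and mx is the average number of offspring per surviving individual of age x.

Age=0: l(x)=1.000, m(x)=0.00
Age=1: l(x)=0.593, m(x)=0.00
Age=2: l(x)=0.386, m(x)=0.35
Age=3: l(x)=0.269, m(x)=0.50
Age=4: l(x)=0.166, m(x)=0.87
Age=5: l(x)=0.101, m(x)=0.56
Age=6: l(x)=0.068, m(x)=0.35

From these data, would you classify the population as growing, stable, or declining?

declining

R0 = Σ lx·mx = 0 + 0 + 0.1351 + 0.1345 + 0.14442 + 0.05656 + 0.0238 = 0.49438
R0 < 1, so the population is declining.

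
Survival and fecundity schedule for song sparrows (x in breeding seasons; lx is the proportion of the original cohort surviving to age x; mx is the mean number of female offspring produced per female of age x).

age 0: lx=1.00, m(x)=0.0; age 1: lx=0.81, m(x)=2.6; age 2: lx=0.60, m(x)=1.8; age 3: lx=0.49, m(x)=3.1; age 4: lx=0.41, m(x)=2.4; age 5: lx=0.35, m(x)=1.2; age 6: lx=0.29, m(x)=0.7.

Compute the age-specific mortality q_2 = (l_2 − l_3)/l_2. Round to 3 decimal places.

q_2 = (l_2 − l_3) / l_2 = (0.6 − 0.49) / 0.6
     = 0.11 / 0.6 = 0.183333… → 0.183

0.183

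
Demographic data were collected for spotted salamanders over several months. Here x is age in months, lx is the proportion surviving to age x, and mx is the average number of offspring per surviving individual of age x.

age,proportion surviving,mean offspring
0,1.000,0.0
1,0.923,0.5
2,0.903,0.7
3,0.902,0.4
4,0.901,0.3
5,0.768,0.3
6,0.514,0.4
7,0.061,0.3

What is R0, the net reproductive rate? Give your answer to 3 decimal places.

2.179

lx·mx by age: 0, 0.4615, 0.6321, 0.3608, 0.2703, 0.2304, 0.2056, 0.0183
R0 = Σ lx·mx = 2.179 → 2.179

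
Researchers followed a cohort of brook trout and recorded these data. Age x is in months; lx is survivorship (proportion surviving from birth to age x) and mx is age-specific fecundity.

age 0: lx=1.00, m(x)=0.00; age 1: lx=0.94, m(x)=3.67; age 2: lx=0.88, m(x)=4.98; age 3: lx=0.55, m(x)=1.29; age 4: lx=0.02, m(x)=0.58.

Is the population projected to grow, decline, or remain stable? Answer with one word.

growing

R0 = Σ lx·mx = 0 + 3.4498 + 4.3824 + 0.7095 + 0.0116 = 8.5533
R0 > 1, so the population is growing.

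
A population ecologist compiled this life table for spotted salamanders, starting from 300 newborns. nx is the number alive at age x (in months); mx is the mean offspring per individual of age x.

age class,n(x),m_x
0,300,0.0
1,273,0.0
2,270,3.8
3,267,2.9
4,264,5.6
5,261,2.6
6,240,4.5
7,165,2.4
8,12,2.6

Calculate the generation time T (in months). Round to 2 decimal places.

lx = nx/n0 = nx/300: 1, 0.91, 0.9, 0.89, 0.88, 0.87, 0.8, 0.55, 0.04
lx·mx: 0, 0, 3.42, 2.581, 4.928, 2.262, 3.6, 1.32, 0.104 → R0 = 18.215
x·lx·mx: 0, 0, 6.84, 7.743, 19.712, 11.31, 21.6, 9.24, 0.832 → Σ = 77.277
T = 77.277 / 18.215 = 4.242492… → 4.24

4.24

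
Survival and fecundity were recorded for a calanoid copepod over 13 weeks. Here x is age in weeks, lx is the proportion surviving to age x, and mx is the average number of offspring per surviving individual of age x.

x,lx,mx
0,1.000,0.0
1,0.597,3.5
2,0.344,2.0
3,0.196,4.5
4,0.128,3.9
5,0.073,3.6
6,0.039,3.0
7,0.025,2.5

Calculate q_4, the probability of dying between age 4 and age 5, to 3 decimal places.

0.430

q_4 = (l_4 − l_5) / l_4 = (0.128 − 0.073) / 0.128
     = 0.055 / 0.128 = 0.429688… → 0.430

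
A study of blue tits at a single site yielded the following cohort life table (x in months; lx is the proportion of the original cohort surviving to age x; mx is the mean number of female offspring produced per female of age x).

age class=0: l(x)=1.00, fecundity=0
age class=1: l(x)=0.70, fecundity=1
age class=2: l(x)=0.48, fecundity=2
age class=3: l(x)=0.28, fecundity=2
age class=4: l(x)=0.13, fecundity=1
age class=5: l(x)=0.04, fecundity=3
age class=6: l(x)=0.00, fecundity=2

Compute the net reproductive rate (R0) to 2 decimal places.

2.47

lx·mx by age: 0, 0.7, 0.96, 0.56, 0.13, 0.12, 0
R0 = Σ lx·mx = 2.47 → 2.47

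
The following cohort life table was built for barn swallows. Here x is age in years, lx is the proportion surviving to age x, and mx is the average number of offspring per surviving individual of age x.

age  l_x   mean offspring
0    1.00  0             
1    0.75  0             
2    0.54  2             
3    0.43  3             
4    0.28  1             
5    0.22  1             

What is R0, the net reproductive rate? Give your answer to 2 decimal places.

lx·mx by age: 0, 0, 1.08, 1.29, 0.28, 0.22
R0 = Σ lx·mx = 2.87 → 2.87

2.87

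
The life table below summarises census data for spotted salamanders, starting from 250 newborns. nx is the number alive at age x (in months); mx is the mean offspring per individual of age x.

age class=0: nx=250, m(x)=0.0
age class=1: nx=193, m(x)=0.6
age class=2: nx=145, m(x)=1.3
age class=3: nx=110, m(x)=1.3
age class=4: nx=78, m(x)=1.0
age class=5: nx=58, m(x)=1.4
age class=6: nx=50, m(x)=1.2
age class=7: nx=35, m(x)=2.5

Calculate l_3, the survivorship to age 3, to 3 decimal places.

0.440

l_3 = n_3/n_0 = 110/250 = 0.44 → 0.440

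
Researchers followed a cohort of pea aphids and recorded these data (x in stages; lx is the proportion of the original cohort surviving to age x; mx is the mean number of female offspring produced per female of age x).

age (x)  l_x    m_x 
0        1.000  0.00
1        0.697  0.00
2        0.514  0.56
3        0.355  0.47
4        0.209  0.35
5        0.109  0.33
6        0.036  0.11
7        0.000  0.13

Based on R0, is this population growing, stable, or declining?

R0 = Σ lx·mx = 0 + 0 + 0.28784 + 0.16685 + 0.07315 + 0.03597 + 0.00396 + 0 = 0.56777
R0 < 1, so the population is declining.

declining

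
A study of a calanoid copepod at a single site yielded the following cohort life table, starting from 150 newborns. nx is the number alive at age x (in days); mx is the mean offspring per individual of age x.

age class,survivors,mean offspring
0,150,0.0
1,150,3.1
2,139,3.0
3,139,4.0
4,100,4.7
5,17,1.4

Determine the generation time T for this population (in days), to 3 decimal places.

lx = nx/n0 = nx/150: 1, 1, 0.92667…, 0.92667…, 0.66667…, 0.11333…
lx·mx: 0, 3.1, 2.78…, 3.706667…, 3.133333…, 0.158667… → R0 = 12.878667…
x·lx·mx: 0, 3.1, 5.56…, 11.12…, 12.533333…, 0.793333… → Σ = 33.106667…
T = 33.106667… / 12.878667… = 2.570659… → 2.571

2.571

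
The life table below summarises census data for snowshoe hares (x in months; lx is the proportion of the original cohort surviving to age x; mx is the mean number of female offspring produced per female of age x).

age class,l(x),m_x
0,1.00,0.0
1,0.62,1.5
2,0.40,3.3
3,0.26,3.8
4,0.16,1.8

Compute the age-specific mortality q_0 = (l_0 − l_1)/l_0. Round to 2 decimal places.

0.38

q_0 = (l_0 − l_1) / l_0 = (1 − 0.62) / 1
     = 0.38 / 1 = 0.38 → 0.38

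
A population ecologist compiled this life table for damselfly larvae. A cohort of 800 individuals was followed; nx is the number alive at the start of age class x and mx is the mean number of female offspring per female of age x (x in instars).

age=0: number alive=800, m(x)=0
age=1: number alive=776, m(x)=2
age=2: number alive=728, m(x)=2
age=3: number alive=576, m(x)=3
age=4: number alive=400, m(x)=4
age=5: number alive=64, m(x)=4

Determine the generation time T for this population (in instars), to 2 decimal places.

2.63

lx = nx/n0 = nx/800: 1, 0.97, 0.91, 0.72, 0.5, 0.08
lx·mx: 0, 1.94, 1.82, 2.16, 2, 0.32 → R0 = 8.24
x·lx·mx: 0, 1.94, 3.64, 6.48, 8, 1.6 → Σ = 21.66
T = 21.66 / 8.24 = 2.628641… → 2.63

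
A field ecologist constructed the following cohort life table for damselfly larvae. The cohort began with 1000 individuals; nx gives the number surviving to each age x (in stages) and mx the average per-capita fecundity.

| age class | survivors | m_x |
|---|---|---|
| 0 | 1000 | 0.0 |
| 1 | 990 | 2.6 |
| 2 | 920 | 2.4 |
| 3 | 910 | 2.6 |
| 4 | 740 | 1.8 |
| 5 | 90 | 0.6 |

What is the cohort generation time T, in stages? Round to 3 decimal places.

lx = nx/n0 = nx/1000: 1, 0.99, 0.92, 0.91, 0.74, 0.09
lx·mx: 0, 2.574, 2.208, 2.366, 1.332, 0.054 → R0 = 8.534
x·lx·mx: 0, 2.574, 4.416, 7.098, 5.328, 0.27 → Σ = 19.686
T = 19.686 / 8.534 = 2.306773… → 2.307

2.307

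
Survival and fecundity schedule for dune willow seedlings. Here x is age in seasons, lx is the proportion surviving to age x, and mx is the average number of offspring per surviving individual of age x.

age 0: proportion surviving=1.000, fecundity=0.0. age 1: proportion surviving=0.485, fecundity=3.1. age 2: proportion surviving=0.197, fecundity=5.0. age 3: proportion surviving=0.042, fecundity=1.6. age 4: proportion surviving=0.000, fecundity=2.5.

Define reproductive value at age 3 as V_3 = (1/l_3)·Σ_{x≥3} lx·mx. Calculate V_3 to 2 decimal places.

lx·mx for x ≥ 3: 0.0672, 0 → sum = 0.0672
V_3 = 0.0672 / l_3 = 0.0672 / 0.042 = 1.6 → 1.60

1.60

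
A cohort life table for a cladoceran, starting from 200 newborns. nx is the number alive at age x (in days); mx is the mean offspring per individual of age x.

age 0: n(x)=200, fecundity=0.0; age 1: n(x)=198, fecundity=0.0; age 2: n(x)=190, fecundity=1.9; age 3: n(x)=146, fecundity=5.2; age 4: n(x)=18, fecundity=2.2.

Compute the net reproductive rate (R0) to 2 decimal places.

5.80

lx = nx/n0 = nx/200: 1, 0.99, 0.95, 0.73, 0.09
lx·mx by age: 0, 0, 1.805, 3.796, 0.198
R0 = Σ lx·mx = 5.799 → 5.80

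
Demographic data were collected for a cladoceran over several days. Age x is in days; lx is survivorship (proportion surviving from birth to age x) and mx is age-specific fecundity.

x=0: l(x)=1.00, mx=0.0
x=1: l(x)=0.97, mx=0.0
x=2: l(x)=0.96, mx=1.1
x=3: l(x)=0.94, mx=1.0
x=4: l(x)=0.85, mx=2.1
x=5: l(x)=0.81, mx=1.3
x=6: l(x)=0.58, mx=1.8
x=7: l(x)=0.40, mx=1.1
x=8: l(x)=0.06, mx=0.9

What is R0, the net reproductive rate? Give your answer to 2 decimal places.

lx·mx by age: 0, 0, 1.056, 0.94, 1.785, 1.053, 1.044, 0.44, 0.054
R0 = Σ lx·mx = 6.372 → 6.37

6.37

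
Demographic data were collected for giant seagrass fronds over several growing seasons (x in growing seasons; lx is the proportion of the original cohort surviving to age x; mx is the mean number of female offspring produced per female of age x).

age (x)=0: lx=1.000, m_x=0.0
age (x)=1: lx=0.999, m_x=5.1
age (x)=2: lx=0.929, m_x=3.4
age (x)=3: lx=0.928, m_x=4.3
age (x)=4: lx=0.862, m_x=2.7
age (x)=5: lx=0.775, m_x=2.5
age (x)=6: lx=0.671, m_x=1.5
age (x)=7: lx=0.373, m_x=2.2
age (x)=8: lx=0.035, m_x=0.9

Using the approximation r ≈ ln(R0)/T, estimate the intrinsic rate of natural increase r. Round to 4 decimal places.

R0 = Σ lx·mx = 0 + 5.0949 + 3.1586 + 3.9904 + 2.3274 + 1.9375 + 1.0065 + 0.8206 + 0.0315 = 18.3674
Σ x·lx·mx = 54.4156; T = 54.4156/18.3674 = 2.96262…
r ≈ ln(R0)/T = ln(18.3674)/2.96262… = 0.982434… → 0.9824

0.9824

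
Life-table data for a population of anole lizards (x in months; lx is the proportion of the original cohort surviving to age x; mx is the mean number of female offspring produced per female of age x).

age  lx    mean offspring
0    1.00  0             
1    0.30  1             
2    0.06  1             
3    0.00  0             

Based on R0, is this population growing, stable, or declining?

R0 = Σ lx·mx = 0 + 0.3 + 0.06 + 0 = 0.36
R0 < 1, so the population is declining.

declining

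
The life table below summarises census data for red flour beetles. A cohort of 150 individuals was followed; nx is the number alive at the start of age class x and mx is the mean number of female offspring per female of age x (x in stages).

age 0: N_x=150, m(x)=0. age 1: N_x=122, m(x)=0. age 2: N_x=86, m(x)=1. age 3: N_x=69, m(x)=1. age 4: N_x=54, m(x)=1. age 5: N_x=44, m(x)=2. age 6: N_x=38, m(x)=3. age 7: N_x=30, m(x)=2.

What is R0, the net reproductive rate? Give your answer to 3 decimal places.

lx = nx/n0 = nx/150: 1, 0.81333…, 0.57333…, 0.46, 0.36, 0.29333…, 0.25333…, 0.2
lx·mx by age: 0, 0, 0.573333…, 0.46, 0.36, 0.586667…, 0.76…, 0.4
R0 = Σ lx·mx = 3.14… → 3.140

3.140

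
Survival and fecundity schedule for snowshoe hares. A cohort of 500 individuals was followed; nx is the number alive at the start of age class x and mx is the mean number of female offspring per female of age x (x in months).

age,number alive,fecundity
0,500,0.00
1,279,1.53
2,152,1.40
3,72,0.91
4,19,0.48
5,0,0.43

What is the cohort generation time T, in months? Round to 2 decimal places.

1.52

lx = nx/n0 = nx/500: 1, 0.558, 0.304, 0.144, 0.038, 0
lx·mx: 0, 0.85374, 0.4256, 0.13104, 0.01824, 0 → R0 = 1.42862
x·lx·mx: 0, 0.85374, 0.8512, 0.39312, 0.07296, 0 → Σ = 2.17102
T = 2.17102 / 1.42862 = 1.519662… → 1.52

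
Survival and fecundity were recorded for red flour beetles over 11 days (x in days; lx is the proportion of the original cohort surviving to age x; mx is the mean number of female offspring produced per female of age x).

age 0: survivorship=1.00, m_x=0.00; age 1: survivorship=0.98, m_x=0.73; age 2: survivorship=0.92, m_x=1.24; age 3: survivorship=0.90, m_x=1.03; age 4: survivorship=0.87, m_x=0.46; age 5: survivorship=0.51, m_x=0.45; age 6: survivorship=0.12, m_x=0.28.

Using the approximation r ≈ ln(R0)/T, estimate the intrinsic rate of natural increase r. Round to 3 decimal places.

R0 = Σ lx·mx = 0 + 0.7154 + 1.1408 + 0.927 + 0.4002 + 0.2295 + 0.0336 = 3.4465
Σ x·lx·mx = 8.7279; T = 8.7279/3.4465 = 2.5324…
r ≈ ln(R0)/T = ln(3.4465)/2.5324… = 0.48861… → 0.489

0.489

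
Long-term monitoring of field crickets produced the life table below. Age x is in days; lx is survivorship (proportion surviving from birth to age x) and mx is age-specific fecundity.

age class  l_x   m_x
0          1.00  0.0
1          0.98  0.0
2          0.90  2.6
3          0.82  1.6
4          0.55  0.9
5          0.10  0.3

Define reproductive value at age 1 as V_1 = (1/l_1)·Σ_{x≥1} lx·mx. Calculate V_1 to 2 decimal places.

lx·mx for x ≥ 1: 0, 2.34, 1.312, 0.495, 0.03 → sum = 4.177
V_1 = 4.177 / l_1 = 4.177 / 0.98 = 4.262245… → 4.26

4.26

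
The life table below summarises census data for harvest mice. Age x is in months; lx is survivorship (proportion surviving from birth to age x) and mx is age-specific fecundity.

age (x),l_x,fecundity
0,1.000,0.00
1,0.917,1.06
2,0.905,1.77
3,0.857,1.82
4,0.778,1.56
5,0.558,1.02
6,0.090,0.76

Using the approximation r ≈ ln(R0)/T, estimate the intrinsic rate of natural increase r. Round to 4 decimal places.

R0 = Σ lx·mx = 0 + 0.97202 + 1.60185 + 1.55974 + 1.21368 + 0.56916 + 0.0684 = 5.98485
Σ x·lx·mx = 16.96586; T = 16.96586/5.98485 = 2.8348…
r ≈ ln(R0)/T = ln(5.98485)/2.8348… = 0.631166… → 0.6312

0.6312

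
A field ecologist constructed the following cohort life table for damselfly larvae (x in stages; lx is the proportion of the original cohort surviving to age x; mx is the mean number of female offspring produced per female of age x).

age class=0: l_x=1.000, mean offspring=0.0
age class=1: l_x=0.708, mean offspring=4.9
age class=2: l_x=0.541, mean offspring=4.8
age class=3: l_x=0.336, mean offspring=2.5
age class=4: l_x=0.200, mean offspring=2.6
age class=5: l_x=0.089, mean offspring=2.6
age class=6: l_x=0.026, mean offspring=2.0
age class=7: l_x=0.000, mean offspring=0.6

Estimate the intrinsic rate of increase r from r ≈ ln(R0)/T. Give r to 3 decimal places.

1.069

R0 = Σ lx·mx = 0 + 3.4692 + 2.5968 + 0.84 + 0.52 + 0.2314 + 0.052 + 0 = 7.7094
Σ x·lx·mx = 14.7318; T = 14.7318/7.7094 = 1.91089…
r ≈ ln(R0)/T = ln(7.7094)/1.91089… = 1.06884… → 1.069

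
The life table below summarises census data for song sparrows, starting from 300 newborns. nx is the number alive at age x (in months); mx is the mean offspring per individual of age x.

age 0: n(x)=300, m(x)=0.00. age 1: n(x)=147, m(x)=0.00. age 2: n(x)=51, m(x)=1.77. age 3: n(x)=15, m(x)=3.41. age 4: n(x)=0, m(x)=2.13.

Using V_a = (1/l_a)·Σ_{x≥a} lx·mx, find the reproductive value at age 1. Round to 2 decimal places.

0.96

lx = nx/n0 = nx/300: 1, 0.49, 0.17, 0.05, 0
lx·mx for x ≥ 1: 0, 0.3009, 0.1705, 0 → sum = 0.4714
V_1 = 0.4714 / l_1 = 0.4714 / 0.49 = 0.962041… → 0.96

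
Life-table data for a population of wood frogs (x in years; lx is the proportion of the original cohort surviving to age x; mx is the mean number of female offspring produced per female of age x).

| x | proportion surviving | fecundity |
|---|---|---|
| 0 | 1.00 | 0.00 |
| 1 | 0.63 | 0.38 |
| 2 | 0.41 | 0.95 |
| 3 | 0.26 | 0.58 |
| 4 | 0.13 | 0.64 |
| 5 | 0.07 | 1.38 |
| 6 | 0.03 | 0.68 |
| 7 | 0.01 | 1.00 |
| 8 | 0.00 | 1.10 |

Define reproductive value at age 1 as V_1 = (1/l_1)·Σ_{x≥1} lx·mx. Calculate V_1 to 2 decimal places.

lx·mx for x ≥ 1: 0.2394, 0.3895, 0.1508, 0.0832, 0.0966, 0.0204, 0.01, 0 → sum = 0.9899
V_1 = 0.9899 / l_1 = 0.9899 / 0.63 = 1.57127… → 1.57

1.57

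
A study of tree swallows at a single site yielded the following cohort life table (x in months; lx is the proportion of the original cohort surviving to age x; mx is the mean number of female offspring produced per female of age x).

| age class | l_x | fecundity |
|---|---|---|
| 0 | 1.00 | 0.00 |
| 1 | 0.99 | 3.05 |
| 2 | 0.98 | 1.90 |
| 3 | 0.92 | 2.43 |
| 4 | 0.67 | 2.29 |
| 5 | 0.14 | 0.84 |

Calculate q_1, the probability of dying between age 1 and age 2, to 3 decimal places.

0.010

q_1 = (l_1 − l_2) / l_1 = (0.99 − 0.98) / 0.99
     = 0.01 / 0.99 = 0.010101… → 0.010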